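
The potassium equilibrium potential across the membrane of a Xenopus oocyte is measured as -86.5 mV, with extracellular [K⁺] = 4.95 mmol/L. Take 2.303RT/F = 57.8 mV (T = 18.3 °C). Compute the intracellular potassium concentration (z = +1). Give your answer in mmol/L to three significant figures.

Nernst: E = (57.8/1) · log₁₀([out]/[in]), so log₁₀([out]/[in]) = -86.5 × 1 / 57.8 = -1.4965.
[out]/[in] = 10^(-1.4965) = 0.03188.
[in] = 4.95 / 0.03188 = 155.3 mmol/L.

155 mmol/L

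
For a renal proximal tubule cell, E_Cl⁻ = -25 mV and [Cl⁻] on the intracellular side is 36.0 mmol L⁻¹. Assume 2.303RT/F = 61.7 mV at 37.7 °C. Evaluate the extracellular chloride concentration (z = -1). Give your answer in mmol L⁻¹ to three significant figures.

Nernst: E = (61.7/-1) · log₁₀([out]/[in]), so log₁₀([out]/[in]) = -25.0 × -1 / 61.7 = 0.4052.
[out]/[in] = 10^(0.4052) = 2.542.
[out] = 2.542 × 36.0 = 91.51 mmol L⁻¹.

91.5 mmol L⁻¹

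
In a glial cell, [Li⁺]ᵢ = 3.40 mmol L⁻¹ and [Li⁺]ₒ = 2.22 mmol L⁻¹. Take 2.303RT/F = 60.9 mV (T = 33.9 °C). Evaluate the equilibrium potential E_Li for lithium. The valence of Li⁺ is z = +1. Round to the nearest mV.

E = (60.9/z) · log₁₀([Li⁺]_out/[Li⁺]_in) with z = +1.
= (60.9/1) · log₁₀(2.22/3.40) = 60.90 · log₁₀(0.6529)
= 60.90 · (-0.1851) = -11.27 mV

-11 mV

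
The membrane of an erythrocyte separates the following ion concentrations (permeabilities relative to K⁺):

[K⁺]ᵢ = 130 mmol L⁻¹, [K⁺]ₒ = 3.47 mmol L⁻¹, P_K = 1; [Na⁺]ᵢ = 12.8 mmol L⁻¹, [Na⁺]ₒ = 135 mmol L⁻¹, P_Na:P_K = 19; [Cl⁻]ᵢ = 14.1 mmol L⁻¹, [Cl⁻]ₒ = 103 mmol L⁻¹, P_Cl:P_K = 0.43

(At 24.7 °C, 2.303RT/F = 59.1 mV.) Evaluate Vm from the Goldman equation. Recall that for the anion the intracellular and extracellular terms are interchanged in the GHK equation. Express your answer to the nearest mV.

47 mV

Vm = 59.1 · log₁₀[(Σ P·[cation]ₒ + Σ P·[anion]ᵢ) / (Σ P·[cation]ᵢ + Σ P·[anion]ₒ)]
Numerator = 1×3.47 + 19×135 + 0.43×14.1 = 2575
Denominator = 1×130 + 19×12.8 + 0.43×103 = 417.5
Vm = 59.1 · log₁₀(6.1667) = 59.1 × (0.7901) = 46.69 mV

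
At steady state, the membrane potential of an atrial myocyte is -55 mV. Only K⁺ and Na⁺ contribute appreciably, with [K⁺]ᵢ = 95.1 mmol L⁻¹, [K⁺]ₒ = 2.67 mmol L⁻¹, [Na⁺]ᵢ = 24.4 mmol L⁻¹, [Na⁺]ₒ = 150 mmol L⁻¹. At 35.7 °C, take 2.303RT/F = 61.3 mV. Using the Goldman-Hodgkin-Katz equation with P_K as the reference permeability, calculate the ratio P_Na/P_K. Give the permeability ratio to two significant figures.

Let α = P_Na/P_K. GHK: Vm = 61.3·log₁₀[(Kₒ + α·Naₒ)/(Kᵢ + α·Naᵢ)].
10^(Vm/61.3) = 10^(-55.0/61.3) = 0.1267
So 0.1267·(Kᵢ + α·Naᵢ) = Kₒ + α·Naₒ → α = (0.1267·95.1 − 2.67) / (150.0 − 0.1267·24.4)
α = (12.05 − 2.67) / (150.0 − 3.091) = 9.379/146.9 = 0.06384

0.064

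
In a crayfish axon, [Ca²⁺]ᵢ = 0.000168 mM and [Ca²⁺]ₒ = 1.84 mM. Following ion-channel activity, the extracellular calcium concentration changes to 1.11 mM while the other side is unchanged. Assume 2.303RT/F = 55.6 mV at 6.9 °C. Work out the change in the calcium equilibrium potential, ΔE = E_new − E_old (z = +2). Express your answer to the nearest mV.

E_old = (55.6/2)·log₁₀(1.84/0.000168) = 112.30 mV
E_new = (55.6/2)·log₁₀(1.11/0.000168) = 106.20 mV
ΔE = 106.20 − (112.30) = -6.10 mV

-6 mV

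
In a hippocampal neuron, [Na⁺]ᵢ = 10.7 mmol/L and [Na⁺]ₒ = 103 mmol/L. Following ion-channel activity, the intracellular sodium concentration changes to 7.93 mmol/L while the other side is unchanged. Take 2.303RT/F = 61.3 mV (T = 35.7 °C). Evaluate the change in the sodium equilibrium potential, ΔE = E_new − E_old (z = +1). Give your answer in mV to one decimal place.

8.0 mV

E_old = (61.3/1)·log₁₀(103/10.7) = 60.29 mV
E_new = (61.3/1)·log₁₀(103/7.93) = 68.26 mV
ΔE = 68.26 − (60.29) = 7.98 mV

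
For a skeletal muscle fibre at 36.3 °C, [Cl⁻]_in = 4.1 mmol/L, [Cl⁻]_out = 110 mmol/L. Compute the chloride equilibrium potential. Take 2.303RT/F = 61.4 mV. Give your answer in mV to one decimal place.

-87.7 mV

E = (61.4/z) · log₁₀([Cl⁻]_out/[Cl⁻]_in) with z = -1.
For an anion, dividing by z = -1 reverses the sign.
= (61.4/-1) · log₁₀(110/4.1) = -61.40 · log₁₀(26.83)
= -61.40 · (1.4286) = -87.72 mV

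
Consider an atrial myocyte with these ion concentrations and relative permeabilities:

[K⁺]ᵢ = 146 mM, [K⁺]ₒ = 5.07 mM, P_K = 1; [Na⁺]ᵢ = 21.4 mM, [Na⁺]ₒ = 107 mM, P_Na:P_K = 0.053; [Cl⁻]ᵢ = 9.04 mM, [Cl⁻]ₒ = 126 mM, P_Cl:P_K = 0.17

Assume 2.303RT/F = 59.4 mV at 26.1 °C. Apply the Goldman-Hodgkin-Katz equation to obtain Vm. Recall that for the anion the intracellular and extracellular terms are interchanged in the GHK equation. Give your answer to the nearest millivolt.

-68 mV

Vm = 59.4 · log₁₀[(Σ P·[cation]ₒ + Σ P·[anion]ᵢ) / (Σ P·[cation]ᵢ + Σ P·[anion]ₒ)]
Numerator = 1×5.07 + 0.053×107 + 0.17×9.04 = 12.28
Denominator = 1×146 + 0.053×21.4 + 0.17×126 = 168.6
Vm = 59.4 · log₁₀(0.072842) = 59.4 × (-1.1376) = -67.57 mV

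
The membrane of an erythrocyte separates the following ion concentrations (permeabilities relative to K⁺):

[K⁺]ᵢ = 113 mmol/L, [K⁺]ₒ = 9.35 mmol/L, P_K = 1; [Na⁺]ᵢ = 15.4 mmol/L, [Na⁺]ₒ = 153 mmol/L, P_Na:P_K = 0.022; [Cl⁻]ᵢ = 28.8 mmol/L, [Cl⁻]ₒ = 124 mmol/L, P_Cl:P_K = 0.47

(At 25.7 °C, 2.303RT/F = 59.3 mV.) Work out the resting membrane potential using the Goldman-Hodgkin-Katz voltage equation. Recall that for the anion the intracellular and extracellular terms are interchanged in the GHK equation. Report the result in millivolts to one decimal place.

Vm = 59.3 · log₁₀[(Σ P·[cation]ₒ + Σ P·[anion]ᵢ) / (Σ P·[cation]ᵢ + Σ P·[anion]ₒ)]
Numerator = 1×9.35 + 0.022×153 + 0.47×28.8 = 26.25
Denominator = 1×113 + 0.022×15.4 + 0.47×124 = 171.6
Vm = 59.3 · log₁₀(0.15297) = 59.3 × (-0.8154) = -48.35 mV

-48.4 mV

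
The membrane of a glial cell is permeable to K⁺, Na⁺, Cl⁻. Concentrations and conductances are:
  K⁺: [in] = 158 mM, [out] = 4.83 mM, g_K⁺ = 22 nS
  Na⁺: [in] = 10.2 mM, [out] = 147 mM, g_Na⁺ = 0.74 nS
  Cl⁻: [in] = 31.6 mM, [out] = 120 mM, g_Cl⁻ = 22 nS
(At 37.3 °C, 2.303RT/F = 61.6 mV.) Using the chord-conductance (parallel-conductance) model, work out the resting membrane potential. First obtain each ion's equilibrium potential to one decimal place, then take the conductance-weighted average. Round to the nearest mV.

E_K⁺ = (61.6/1)·log₁₀(4.83/158) = -93.3 mV
E_Na⁺ = (61.6/1)·log₁₀(147/10.2) = 71.4 mV
E_Cl⁻ = (61.6/-1)·log₁₀(120/31.6) = -35.7 mV
Vm = (Σ gᵢEᵢ)/(Σ gᵢ) = (22·-93.3 + 0.74·71.4 + 22·-35.7) / (22 + 0.74 + 22)
= -2785.16 / 44.74 = -62.25 mV

-62 mV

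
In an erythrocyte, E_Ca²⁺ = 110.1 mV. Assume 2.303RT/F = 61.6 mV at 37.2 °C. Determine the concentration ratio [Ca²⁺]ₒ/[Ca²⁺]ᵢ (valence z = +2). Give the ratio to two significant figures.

log₁₀([out]/[in]) = E·z/(61.6) = 110.1 × 2 / 61.6 = 3.5747
[out]/[in] = 10^(3.5747) = 3756

3800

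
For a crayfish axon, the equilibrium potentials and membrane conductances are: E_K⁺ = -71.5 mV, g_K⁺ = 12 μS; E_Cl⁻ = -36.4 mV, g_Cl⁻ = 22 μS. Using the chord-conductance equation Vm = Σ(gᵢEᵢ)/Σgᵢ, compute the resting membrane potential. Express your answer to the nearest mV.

-49 mV

Σ gᵢEᵢ = 12·(-71.5) + 22·(-36.4) = -1658.80
Σ gᵢ = 12 + 22 = 34
Vm = -1658.80 / 34 = -48.79 mV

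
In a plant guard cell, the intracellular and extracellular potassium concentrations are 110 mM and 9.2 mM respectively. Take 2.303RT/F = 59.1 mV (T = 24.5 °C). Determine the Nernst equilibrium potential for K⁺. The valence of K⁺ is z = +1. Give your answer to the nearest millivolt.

-64 mV

E = (59.1/z) · log₁₀([K⁺]_out/[K⁺]_in) with z = +1.
= (59.1/1) · log₁₀(9.2/110) = 59.10 · log₁₀(0.08364)
= 59.10 · (-1.0776) = -63.69 mV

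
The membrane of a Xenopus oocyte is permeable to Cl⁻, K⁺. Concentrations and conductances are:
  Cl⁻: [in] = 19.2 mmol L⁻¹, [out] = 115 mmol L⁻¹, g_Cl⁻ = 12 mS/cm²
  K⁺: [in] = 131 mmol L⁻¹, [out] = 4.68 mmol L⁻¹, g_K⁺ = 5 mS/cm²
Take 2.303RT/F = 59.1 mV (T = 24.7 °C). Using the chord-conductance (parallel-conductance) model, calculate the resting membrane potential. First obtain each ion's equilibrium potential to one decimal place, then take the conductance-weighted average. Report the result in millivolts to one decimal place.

E_Cl⁻ = (59.1/-1)·log₁₀(115/19.2) = -45.9 mV
E_K⁺ = (59.1/1)·log₁₀(4.68/131) = -85.5 mV
Vm = (Σ gᵢEᵢ)/(Σ gᵢ) = (12·-45.9 + 5·-85.5) / (12 + 5)
= -978.30 / 17 = -57.55 mV

-57.5 mV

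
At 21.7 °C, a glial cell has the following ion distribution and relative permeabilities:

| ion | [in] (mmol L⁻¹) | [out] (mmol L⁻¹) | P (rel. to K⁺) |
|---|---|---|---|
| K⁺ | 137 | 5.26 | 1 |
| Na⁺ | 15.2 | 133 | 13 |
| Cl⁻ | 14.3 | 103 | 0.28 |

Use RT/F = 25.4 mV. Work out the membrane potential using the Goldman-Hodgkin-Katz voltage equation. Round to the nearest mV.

Vm = 25.4 · ln[(Σ P·[cation]ₒ + Σ P·[anion]ᵢ) / (Σ P·[cation]ᵢ + Σ P·[anion]ₒ)]
Numerator = 1×5.26 + 13×133 + 0.28×14.3 = 1738
Denominator = 1×137 + 13×15.2 + 0.28×103 = 363.4
Vm = 25.4 · ln(4.7828) = 25.4 × (1.5650) = 39.75 mV

40 mV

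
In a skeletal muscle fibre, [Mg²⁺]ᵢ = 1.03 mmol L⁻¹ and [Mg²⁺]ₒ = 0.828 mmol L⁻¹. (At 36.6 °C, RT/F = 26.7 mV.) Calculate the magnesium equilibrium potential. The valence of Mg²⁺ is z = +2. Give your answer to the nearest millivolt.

E = (26.7/z) · ln([Mg²⁺]_out/[Mg²⁺]_in) with z = +2.
= (26.7/2) · ln(0.828/1.03) = 13.35 · ln(0.8039)
= 13.35 · (-0.2183) = -2.91 mV

-3 mV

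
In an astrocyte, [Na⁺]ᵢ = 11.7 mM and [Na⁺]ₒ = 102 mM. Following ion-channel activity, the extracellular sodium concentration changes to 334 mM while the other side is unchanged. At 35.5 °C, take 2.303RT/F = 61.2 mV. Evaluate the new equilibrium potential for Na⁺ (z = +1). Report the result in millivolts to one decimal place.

89.1 mV

After the shift: [Na⁺]_out = 334, [Na⁺]_in = 11.7 mM.
E_new = (61.2/1)·log₁₀(334/11.7) = 61.20 · (1.4556) = 89.08 mV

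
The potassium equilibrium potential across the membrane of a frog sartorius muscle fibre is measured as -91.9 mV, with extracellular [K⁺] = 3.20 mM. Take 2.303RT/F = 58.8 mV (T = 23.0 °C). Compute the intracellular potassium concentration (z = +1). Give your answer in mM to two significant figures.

120 mM

Nernst: E = (58.8/1) · log₁₀([out]/[in]), so log₁₀([out]/[in]) = -91.9 × 1 / 58.8 = -1.5629.
[out]/[in] = 10^(-1.5629) = 0.02736.
[in] = 3.20 / 0.02736 = 117 mM.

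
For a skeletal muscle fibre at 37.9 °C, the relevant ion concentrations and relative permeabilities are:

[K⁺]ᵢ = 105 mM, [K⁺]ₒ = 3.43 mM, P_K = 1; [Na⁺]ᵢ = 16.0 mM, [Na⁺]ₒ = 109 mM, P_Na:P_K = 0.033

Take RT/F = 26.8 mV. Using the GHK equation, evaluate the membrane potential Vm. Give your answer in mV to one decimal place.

-72.6 mV

Vm = 26.8 · ln[(Σ P·[cation]ₒ + Σ P·[anion]ᵢ) / (Σ P·[cation]ᵢ + Σ P·[anion]ₒ)]
Numerator = 1×3.43 + 0.033×109 = 7.027
Denominator = 1×105 + 0.033×16.0 = 105.5
Vm = 26.8 · ln(0.066589) = 26.8 × (-2.7092) = -72.61 mV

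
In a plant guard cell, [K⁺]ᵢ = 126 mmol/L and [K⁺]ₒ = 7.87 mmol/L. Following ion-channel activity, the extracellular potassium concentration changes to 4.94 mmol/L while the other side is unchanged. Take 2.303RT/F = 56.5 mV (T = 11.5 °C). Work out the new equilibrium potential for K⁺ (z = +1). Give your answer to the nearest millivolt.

-79 mV

After the shift: [K⁺]_out = 4.94, [K⁺]_in = 126 mmol/L.
E_new = (56.5/1)·log₁₀(4.94/126) = 56.50 · (-1.4066) = -79.48 mV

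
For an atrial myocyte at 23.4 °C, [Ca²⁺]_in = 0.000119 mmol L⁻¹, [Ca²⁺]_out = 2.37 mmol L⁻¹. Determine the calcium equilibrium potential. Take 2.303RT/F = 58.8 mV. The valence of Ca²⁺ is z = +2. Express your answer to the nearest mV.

E = (58.8/z) · log₁₀([Ca²⁺]_out/[Ca²⁺]_in) with z = +2.
= (58.8/2) · log₁₀(2.37/0.000119) = 29.40 · log₁₀(1.992e+04)
= 29.40 · (4.2992) = 126.40 mV

126 mV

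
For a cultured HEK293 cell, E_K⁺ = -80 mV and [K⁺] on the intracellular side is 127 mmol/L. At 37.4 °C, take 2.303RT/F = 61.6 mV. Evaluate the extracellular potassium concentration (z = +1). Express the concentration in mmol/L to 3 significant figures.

Nernst: E = (61.6/1) · log₁₀([out]/[in]), so log₁₀([out]/[in]) = -80.0 × 1 / 61.6 = -1.2987.
[out]/[in] = 10^(-1.2987) = 0.05027.
[out] = 0.05027 × 127 = 6.384 mmol/L.

6.38 mmol/L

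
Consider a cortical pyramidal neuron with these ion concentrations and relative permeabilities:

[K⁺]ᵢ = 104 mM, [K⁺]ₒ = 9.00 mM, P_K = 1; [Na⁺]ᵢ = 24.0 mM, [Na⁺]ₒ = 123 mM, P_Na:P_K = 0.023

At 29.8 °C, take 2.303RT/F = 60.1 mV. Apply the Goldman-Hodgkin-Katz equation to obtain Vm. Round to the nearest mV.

-57 mV

Vm = 60.1 · log₁₀[(Σ P·[cation]ₒ + Σ P·[anion]ᵢ) / (Σ P·[cation]ᵢ + Σ P·[anion]ₒ)]
Numerator = 1×9.00 + 0.023×123 = 11.83
Denominator = 1×104 + 0.023×24.0 = 104.6
Vm = 60.1 · log₁₀(0.11314) = 60.1 × (-0.9464) = -56.88 mV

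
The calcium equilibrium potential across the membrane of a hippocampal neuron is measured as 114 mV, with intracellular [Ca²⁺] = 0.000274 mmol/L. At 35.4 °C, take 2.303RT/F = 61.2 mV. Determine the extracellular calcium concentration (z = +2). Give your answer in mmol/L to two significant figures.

1.5 mmol/L

Nernst: E = (61.2/2) · log₁₀([out]/[in]), so log₁₀([out]/[in]) = 114.0 × 2 / 61.2 = 3.7255.
[out]/[in] = 10^(3.7255) = 5315.
[out] = 5315 × 0.000274 = 1.456 mmol/L.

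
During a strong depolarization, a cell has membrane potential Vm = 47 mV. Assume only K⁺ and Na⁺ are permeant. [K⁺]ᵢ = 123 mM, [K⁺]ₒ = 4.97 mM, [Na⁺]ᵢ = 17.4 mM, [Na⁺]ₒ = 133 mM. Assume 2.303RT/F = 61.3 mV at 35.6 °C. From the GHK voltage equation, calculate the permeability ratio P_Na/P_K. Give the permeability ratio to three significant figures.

Let α = P_Na/P_K. GHK: Vm = 61.3·log₁₀[(Kₒ + α·Naₒ)/(Kᵢ + α·Naᵢ)].
10^(Vm/61.3) = 10^(47.0/61.3) = 5.8441
So 5.8441·(Kᵢ + α·Naᵢ) = Kₒ + α·Naₒ → α = (5.8441·123.0 − 4.97) / (133.0 − 5.8441·17.4)
α = (718.8 − 4.97) / (133.0 − 101.7) = 713.9/31.31 = 22.8

22.8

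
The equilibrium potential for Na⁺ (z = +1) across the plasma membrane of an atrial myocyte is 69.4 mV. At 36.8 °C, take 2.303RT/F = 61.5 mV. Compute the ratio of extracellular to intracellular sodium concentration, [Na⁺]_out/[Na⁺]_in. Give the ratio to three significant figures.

log₁₀([out]/[in]) = E·z/(61.5) = 69.4 × 1 / 61.5 = 1.1285
[out]/[in] = 10^(1.1285) = 13.44

13.4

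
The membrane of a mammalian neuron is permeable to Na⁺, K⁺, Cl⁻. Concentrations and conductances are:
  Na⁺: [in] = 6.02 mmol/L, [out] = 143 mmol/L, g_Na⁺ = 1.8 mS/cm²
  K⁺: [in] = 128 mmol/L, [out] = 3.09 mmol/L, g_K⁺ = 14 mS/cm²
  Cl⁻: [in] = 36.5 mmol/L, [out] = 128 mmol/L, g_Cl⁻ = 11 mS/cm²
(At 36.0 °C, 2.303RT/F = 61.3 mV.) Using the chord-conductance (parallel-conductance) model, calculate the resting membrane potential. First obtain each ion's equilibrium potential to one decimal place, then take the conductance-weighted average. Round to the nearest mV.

E_Na⁺ = (61.3/1)·log₁₀(143/6.02) = 84.3 mV
E_K⁺ = (61.3/1)·log₁₀(3.09/128) = -99.1 mV
E_Cl⁻ = (61.3/-1)·log₁₀(128/36.5) = -33.4 mV
Vm = (Σ gᵢEᵢ)/(Σ gᵢ) = (1.8·84.3 + 14·-99.1 + 11·-33.4) / (1.8 + 14 + 11)
= -1603.06 / 26.8 = -59.82 mV

-60 mV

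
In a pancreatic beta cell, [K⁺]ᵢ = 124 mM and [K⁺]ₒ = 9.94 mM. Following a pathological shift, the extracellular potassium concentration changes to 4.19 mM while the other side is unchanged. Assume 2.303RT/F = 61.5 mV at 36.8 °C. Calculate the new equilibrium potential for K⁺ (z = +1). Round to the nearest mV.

-90 mV

After the shift: [K⁺]_out = 4.19, [K⁺]_in = 124 mM.
E_new = (61.5/1)·log₁₀(4.19/124) = 61.50 · (-1.4712) = -90.48 mV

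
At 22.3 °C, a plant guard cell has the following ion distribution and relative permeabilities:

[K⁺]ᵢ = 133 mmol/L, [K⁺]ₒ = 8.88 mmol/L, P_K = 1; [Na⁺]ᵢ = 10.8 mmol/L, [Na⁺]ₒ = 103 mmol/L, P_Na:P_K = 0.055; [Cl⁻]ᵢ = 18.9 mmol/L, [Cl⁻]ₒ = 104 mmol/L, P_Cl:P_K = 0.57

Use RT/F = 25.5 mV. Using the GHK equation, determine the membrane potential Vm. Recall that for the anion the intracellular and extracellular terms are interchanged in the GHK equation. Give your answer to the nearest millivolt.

-52 mV

Vm = 25.5 · ln[(Σ P·[cation]ₒ + Σ P·[anion]ᵢ) / (Σ P·[cation]ᵢ + Σ P·[anion]ₒ)]
Numerator = 1×8.88 + 0.055×103 + 0.57×18.9 = 25.32
Denominator = 1×133 + 0.055×10.8 + 0.57×104 = 192.9
Vm = 25.5 · ln(0.13127) = 25.5 × (-2.0305) = -51.78 mV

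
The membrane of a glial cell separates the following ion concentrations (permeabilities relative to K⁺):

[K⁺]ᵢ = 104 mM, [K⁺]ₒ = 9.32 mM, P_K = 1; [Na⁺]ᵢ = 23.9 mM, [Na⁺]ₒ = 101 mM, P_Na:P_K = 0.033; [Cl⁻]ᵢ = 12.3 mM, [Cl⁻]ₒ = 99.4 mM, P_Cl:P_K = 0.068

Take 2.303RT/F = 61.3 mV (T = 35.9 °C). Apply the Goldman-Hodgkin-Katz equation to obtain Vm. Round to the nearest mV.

-56 mV

Vm = 61.3 · log₁₀[(Σ P·[cation]ₒ + Σ P·[anion]ᵢ) / (Σ P·[cation]ᵢ + Σ P·[anion]ₒ)]
Numerator = 1×9.32 + 0.033×101 + 0.068×12.3 = 13.49
Denominator = 1×104 + 0.033×23.9 + 0.068×99.4 = 111.5
Vm = 61.3 · log₁₀(0.12093) = 61.3 × (-0.9175) = -56.24 mV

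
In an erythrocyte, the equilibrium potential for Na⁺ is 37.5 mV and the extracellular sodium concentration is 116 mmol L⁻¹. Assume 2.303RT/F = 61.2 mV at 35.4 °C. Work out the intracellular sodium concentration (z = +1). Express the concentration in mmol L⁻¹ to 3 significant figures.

Nernst: E = (61.2/1) · log₁₀([out]/[in]), so log₁₀([out]/[in]) = 37.5 × 1 / 61.2 = 0.6127.
[out]/[in] = 10^(0.6127) = 4.1.
[in] = 116 / 4.1 = 28.3 mmol L⁻¹.

28.3 mmol L⁻¹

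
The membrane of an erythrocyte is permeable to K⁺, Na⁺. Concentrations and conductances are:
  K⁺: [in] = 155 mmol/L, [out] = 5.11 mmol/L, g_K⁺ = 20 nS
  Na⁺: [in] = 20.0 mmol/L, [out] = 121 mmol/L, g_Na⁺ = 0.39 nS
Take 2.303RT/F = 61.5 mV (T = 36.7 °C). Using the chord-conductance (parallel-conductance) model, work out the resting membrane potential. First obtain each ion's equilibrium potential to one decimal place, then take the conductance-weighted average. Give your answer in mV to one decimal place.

-88.4 mV

E_K⁺ = (61.5/1)·log₁₀(5.11/155) = -91.1 mV
E_Na⁺ = (61.5/1)·log₁₀(121/20.0) = 48.1 mV
Vm = (Σ gᵢEᵢ)/(Σ gᵢ) = (20·-91.1 + 0.39·48.1) / (20 + 0.39)
= -1803.24 / 20.39 = -88.44 mV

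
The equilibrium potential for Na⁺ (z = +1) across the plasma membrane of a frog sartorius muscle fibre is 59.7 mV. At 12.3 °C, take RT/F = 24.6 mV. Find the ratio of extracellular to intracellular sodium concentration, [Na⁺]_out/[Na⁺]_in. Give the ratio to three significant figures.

11.3

ln([out]/[in]) = E·z/(24.6) = 59.7 × 1 / 24.6 = 2.4268
[out]/[in] = e^(2.4268) = 11.32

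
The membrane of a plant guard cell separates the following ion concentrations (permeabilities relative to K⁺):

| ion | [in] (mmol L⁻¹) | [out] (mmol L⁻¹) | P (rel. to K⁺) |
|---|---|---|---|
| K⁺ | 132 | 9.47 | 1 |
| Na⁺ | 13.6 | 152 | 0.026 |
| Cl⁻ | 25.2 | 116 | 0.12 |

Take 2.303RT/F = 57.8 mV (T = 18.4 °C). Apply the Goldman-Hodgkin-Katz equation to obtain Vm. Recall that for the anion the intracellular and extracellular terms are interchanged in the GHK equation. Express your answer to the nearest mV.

-55 mV

Vm = 57.8 · log₁₀[(Σ P·[cation]ₒ + Σ P·[anion]ᵢ) / (Σ P·[cation]ᵢ + Σ P·[anion]ₒ)]
Numerator = 1×9.47 + 0.026×152 + 0.12×25.2 = 16.45
Denominator = 1×132 + 0.026×13.6 + 0.12×116 = 146.3
Vm = 57.8 · log₁₀(0.11243) = 57.8 × (-0.9491) = -54.86 mV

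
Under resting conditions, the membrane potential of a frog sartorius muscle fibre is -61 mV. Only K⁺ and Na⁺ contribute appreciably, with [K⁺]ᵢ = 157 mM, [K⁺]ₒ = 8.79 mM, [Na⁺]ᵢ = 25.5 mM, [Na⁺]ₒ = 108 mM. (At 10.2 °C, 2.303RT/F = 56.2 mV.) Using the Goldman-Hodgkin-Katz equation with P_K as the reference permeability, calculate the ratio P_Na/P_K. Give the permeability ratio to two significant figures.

Let α = P_Na/P_K. GHK: Vm = 56.2·log₁₀[(Kₒ + α·Naₒ)/(Kᵢ + α·Naᵢ)].
10^(Vm/56.2) = 10^(-61.0/56.2) = 0.082147
So 0.082147·(Kᵢ + α·Naᵢ) = Kₒ + α·Naₒ → α = (0.082147·157.0 − 8.79) / (108.0 − 0.082147·25.5)
α = (12.9 − 8.79) / (108.0 − 2.095) = 4.107/105.9 = 0.03878

0.039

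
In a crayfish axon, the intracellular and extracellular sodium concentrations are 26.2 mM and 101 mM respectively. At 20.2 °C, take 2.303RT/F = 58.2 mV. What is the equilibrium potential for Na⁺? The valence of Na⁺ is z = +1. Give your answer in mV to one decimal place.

34.1 mV

E = (58.2/z) · log₁₀([Na⁺]_out/[Na⁺]_in) with z = +1.
= (58.2/1) · log₁₀(101/26.2) = 58.20 · log₁₀(3.855)
= 58.20 · (0.5860) = 34.11 mV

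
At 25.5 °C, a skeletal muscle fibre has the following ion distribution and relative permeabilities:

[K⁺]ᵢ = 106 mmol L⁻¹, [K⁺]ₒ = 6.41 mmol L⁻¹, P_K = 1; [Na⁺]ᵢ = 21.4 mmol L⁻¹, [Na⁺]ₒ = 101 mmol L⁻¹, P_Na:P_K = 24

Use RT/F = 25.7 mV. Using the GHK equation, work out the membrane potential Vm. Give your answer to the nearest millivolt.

35 mV

Vm = 25.7 · ln[(Σ P·[cation]ₒ + Σ P·[anion]ᵢ) / (Σ P·[cation]ᵢ + Σ P·[anion]ₒ)]
Numerator = 1×6.41 + 24×101 = 2430
Denominator = 1×106 + 24×21.4 = 619.6
Vm = 25.7 · ln(3.9225) = 25.7 × (1.3667) = 35.13 mV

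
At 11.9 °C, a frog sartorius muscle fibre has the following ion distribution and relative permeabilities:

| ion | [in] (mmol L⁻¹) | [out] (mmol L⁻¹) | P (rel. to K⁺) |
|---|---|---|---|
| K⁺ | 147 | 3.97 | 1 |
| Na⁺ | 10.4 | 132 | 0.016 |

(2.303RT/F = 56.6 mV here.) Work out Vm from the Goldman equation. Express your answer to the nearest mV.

-78 mV

Vm = 56.6 · log₁₀[(Σ P·[cation]ₒ + Σ P·[anion]ᵢ) / (Σ P·[cation]ᵢ + Σ P·[anion]ₒ)]
Numerator = 1×3.97 + 0.016×132 = 6.082
Denominator = 1×147 + 0.016×10.4 = 147.2
Vm = 56.6 · log₁₀(0.041327) = 56.6 × (-1.3838) = -78.32 mV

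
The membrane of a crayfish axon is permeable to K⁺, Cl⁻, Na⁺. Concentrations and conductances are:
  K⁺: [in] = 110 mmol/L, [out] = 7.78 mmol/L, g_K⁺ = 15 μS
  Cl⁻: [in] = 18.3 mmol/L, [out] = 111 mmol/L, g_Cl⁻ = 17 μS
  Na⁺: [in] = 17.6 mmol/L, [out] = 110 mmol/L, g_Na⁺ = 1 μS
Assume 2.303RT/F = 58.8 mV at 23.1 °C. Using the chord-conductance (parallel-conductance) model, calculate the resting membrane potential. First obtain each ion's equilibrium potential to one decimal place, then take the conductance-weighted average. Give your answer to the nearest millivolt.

-53 mV

E_K⁺ = (58.8/1)·log₁₀(7.78/110) = -67.6 mV
E_Cl⁻ = (58.8/-1)·log₁₀(111/18.3) = -46.0 mV
E_Na⁺ = (58.8/1)·log₁₀(110/17.6) = 46.8 mV
Vm = (Σ gᵢEᵢ)/(Σ gᵢ) = (15·-67.6 + 17·-46.0 + 1·46.8) / (15 + 17 + 1)
= -1749.20 / 33 = -53.01 mV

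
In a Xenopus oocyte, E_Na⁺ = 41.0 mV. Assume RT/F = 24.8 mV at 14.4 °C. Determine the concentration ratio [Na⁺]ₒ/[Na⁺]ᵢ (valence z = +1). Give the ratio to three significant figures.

ln([out]/[in]) = E·z/(24.8) = 41.0 × 1 / 24.8 = 1.6532
[out]/[in] = e^(1.6532) = 5.224

5.22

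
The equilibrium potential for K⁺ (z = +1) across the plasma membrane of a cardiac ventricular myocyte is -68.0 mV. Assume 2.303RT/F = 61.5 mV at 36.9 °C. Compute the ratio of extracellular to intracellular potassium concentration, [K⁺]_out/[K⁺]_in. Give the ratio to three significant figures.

0.0784

log₁₀([out]/[in]) = E·z/(61.5) = -68.0 × 1 / 61.5 = -1.1057
[out]/[in] = 10^(-1.1057) = 0.0784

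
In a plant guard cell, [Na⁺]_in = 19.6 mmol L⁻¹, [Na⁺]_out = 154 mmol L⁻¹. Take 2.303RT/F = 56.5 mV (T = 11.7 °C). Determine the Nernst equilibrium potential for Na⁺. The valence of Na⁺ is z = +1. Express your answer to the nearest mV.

E = (56.5/z) · log₁₀([Na⁺]_out/[Na⁺]_in) with z = +1.
= (56.5/1) · log₁₀(154/19.6) = 56.50 · log₁₀(7.857)
= 56.50 · (0.8953) = 50.58 mV

51 mV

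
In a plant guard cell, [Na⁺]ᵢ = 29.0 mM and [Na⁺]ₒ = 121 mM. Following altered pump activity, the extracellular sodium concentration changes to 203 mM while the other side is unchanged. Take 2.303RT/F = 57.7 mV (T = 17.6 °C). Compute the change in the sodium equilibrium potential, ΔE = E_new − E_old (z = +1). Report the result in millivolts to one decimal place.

13.0 mV

E_old = (57.7/1)·log₁₀(121/29.0) = 35.80 mV
E_new = (57.7/1)·log₁₀(203/29.0) = 48.76 mV
ΔE = 48.76 − (35.80) = 12.97 mV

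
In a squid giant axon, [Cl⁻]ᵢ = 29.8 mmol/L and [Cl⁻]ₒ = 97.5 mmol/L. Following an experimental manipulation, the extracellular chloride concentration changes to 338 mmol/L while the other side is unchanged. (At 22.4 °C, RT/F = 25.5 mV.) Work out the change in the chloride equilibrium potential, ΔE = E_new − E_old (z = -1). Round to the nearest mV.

-32 mV

E_old = (25.5/-1)·ln(97.5/29.8) = -30.23 mV
E_new = (25.5/-1)·ln(338/29.8) = -61.93 mV
ΔE = -61.93 − (-30.23) = -31.70 mV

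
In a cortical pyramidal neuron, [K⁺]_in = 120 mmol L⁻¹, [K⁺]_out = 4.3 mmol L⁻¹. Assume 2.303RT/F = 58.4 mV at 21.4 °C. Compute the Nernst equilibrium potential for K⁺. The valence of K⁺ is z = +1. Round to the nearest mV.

-84 mV

E = (58.4/z) · log₁₀([K⁺]_out/[K⁺]_in) with z = +1.
= (58.4/1) · log₁₀(4.3/120) = 58.40 · log₁₀(0.03583)
= 58.40 · (-1.4457) = -84.43 mV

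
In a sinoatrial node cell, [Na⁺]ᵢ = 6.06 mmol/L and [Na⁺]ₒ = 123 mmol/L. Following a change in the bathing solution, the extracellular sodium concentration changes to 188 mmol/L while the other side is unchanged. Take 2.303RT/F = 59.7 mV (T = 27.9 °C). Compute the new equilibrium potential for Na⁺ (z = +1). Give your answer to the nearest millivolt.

After the shift: [Na⁺]_out = 188, [Na⁺]_in = 6.06 mmol/L.
E_new = (59.7/1)·log₁₀(188/6.06) = 59.70 · (1.4917) = 89.05 mV

89 mV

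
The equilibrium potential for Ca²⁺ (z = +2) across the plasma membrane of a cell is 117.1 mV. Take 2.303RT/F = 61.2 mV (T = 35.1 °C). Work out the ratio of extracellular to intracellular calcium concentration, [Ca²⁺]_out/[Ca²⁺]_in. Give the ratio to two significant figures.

6700

log₁₀([out]/[in]) = E·z/(61.2) = 117.1 × 2 / 61.2 = 3.8268
[out]/[in] = 10^(3.8268) = 6711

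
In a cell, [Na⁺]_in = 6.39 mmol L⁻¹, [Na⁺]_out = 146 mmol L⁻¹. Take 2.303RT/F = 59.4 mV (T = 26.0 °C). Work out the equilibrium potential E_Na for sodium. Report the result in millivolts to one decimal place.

80.7 mV

E = (59.4/z) · log₁₀([Na⁺]_out/[Na⁺]_in) with z = +1.
= (59.4/1) · log₁₀(146/6.39) = 59.40 · log₁₀(22.85)
= 59.40 · (1.3589) = 80.72 mV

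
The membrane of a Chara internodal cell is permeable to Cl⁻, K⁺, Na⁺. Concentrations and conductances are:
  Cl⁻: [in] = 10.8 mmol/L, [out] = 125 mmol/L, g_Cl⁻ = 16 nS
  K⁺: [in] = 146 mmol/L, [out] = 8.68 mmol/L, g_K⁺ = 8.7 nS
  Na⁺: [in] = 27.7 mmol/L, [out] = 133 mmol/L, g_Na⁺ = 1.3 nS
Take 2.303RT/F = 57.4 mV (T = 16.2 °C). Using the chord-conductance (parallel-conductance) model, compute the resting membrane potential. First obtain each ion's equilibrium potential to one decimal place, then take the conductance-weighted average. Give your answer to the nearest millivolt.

-59 mV

E_Cl⁻ = (57.4/-1)·log₁₀(125/10.8) = -61.0 mV
E_K⁺ = (57.4/1)·log₁₀(8.68/146) = -70.4 mV
E_Na⁺ = (57.4/1)·log₁₀(133/27.7) = 39.1 mV
Vm = (Σ gᵢEᵢ)/(Σ gᵢ) = (16·-61.0 + 8.7·-70.4 + 1.3·39.1) / (16 + 8.7 + 1.3)
= -1537.65 / 26 = -59.14 mV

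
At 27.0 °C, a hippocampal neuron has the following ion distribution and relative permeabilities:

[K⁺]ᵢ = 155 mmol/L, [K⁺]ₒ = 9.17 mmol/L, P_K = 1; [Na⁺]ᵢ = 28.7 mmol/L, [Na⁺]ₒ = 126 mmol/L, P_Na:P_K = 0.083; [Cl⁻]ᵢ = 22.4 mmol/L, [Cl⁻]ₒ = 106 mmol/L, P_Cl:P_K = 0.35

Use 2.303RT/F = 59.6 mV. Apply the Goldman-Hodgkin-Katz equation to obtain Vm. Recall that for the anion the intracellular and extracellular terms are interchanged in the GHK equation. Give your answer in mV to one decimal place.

-50.7 mV

Vm = 59.6 · log₁₀[(Σ P·[cation]ₒ + Σ P·[anion]ᵢ) / (Σ P·[cation]ᵢ + Σ P·[anion]ₒ)]
Numerator = 1×9.17 + 0.083×126 + 0.35×22.4 = 27.47
Denominator = 1×155 + 0.083×28.7 + 0.35×106 = 194.5
Vm = 59.6 · log₁₀(0.14124) = 59.6 × (-0.8501) = -50.66 mV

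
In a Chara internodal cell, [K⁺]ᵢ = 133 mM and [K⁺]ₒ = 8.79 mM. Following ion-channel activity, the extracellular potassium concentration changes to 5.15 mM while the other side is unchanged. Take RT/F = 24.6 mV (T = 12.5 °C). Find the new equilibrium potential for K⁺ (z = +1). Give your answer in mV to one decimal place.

After the shift: [K⁺]_out = 5.15, [K⁺]_in = 133 mM.
E_new = (24.6/1)·ln(5.15/133) = 24.60 · (-3.2514) = -79.98 mV

-80.0 mV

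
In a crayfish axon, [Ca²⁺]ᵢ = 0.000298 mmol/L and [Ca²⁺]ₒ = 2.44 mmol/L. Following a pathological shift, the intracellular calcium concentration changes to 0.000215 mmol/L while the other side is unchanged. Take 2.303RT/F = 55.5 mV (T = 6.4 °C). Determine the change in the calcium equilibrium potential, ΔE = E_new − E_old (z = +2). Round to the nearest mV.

E_old = (55.5/2)·log₁₀(2.44/0.000298) = 108.59 mV
E_new = (55.5/2)·log₁₀(2.44/0.000215) = 112.52 mV
ΔE = 112.52 − (108.59) = 3.93 mV

4 mV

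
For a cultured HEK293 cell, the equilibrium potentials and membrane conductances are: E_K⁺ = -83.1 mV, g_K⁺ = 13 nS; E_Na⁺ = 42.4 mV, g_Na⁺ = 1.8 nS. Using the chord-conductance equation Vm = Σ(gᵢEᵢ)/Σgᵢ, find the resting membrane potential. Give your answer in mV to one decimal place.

-67.8 mV

Σ gᵢEᵢ = 13·(-83.1) + 1.8·(42.4) = -1003.98
Σ gᵢ = 13 + 1.8 = 14.8
Vm = -1003.98 / 14.8 = -67.84 mV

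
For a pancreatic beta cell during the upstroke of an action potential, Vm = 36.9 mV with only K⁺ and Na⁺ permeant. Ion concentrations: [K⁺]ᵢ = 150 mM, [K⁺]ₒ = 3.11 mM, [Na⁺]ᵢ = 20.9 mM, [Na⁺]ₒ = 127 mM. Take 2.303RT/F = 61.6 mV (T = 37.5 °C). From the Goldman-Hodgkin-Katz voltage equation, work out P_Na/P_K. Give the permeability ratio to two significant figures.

13

Let α = P_Na/P_K. GHK: Vm = 61.6·log₁₀[(Kₒ + α·Naₒ)/(Kᵢ + α·Naᵢ)].
10^(Vm/61.6) = 10^(36.9/61.6) = 3.9722
So 3.9722·(Kᵢ + α·Naᵢ) = Kₒ + α·Naₒ → α = (3.9722·150.0 − 3.11) / (127.0 − 3.9722·20.9)
α = (595.8 − 3.11) / (127.0 − 83.02) = 592.7/43.98 = 13.48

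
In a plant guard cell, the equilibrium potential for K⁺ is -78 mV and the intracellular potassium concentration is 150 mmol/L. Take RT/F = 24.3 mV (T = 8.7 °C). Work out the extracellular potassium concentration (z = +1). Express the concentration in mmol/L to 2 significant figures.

Nernst: E = (24.3/1) · ln([out]/[in]), so ln([out]/[in]) = -78.0 × 1 / 24.3 = -3.2099.
[out]/[in] = e^(-3.2099) = 0.04036.
[out] = 0.04036 × 150 = 6.054 mmol/L.

6.1 mmol/L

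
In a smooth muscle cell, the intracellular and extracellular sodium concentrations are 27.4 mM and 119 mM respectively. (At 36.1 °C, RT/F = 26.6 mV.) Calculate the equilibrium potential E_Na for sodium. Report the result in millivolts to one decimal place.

39.1 mV

E = (26.6/z) · ln([Na⁺]_out/[Na⁺]_in) with z = +1.
= (26.6/1) · ln(119/27.4) = 26.60 · ln(4.343)
= 26.60 · (1.4686) = 39.06 mV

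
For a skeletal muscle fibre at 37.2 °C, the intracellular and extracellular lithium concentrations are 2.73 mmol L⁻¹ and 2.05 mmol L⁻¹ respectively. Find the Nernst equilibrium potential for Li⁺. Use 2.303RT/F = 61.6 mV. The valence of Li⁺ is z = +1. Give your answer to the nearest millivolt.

E = (61.6/z) · log₁₀([Li⁺]_out/[Li⁺]_in) with z = +1.
= (61.6/1) · log₁₀(2.05/2.73) = 61.60 · log₁₀(0.7509)
= 61.60 · (-0.1244) = -7.66 mV

-8 mV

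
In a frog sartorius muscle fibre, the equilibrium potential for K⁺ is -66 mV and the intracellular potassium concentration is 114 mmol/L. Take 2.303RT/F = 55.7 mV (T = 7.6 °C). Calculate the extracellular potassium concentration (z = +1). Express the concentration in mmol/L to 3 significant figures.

7.45 mmol/L

Nernst: E = (55.7/1) · log₁₀([out]/[in]), so log₁₀([out]/[in]) = -66.0 × 1 / 55.7 = -1.1849.
[out]/[in] = 10^(-1.1849) = 0.06533.
[out] = 0.06533 × 114 = 7.447 mmol/L.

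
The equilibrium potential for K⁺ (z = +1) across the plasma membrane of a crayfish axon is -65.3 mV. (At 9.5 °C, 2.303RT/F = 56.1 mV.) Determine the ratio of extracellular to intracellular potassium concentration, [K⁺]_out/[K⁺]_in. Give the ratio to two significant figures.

log₁₀([out]/[in]) = E·z/(56.1) = -65.3 × 1 / 56.1 = -1.1640
[out]/[in] = 10^(-1.1640) = 0.06855

0.069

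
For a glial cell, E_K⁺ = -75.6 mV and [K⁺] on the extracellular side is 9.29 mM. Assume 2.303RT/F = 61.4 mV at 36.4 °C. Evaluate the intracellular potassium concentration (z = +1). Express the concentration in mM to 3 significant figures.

158 mM

Nernst: E = (61.4/1) · log₁₀([out]/[in]), so log₁₀([out]/[in]) = -75.6 × 1 / 61.4 = -1.2313.
[out]/[in] = 10^(-1.2313) = 0.05871.
[in] = 9.29 / 0.05871 = 158.2 mM.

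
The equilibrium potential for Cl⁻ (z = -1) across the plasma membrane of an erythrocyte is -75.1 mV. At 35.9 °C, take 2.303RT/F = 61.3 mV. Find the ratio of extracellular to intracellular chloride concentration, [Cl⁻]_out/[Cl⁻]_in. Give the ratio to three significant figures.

16.8

log₁₀([out]/[in]) = E·z/(61.3) = -75.1 × -1 / 61.3 = 1.2251
[out]/[in] = 10^(1.2251) = 16.79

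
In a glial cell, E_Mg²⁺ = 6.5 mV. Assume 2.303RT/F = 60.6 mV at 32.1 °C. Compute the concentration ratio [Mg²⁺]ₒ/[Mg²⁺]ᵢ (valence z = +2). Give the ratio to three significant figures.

1.64

log₁₀([out]/[in]) = E·z/(60.6) = 6.5 × 2 / 60.6 = 0.2145
[out]/[in] = 10^(0.2145) = 1.639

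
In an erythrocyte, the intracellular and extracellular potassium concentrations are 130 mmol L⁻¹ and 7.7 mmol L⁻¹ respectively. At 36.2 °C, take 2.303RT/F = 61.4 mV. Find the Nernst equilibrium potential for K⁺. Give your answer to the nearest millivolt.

-75 mV

E = (61.4/z) · log₁₀([K⁺]_out/[K⁺]_in) with z = +1.
= (61.4/1) · log₁₀(7.7/130) = 61.40 · log₁₀(0.05923)
= 61.40 · (-1.2275) = -75.37 mV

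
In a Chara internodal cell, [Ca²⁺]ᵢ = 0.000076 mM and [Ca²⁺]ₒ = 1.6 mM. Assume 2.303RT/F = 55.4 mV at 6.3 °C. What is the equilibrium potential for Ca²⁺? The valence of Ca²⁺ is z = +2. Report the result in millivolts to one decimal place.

E = (55.4/z) · log₁₀([Ca²⁺]_out/[Ca²⁺]_in) with z = +2.
= (55.4/2) · log₁₀(1.6/0.000076) = 27.70 · log₁₀(2.105e+04)
= 27.70 · (4.3233) = 119.76 mV

119.8 mV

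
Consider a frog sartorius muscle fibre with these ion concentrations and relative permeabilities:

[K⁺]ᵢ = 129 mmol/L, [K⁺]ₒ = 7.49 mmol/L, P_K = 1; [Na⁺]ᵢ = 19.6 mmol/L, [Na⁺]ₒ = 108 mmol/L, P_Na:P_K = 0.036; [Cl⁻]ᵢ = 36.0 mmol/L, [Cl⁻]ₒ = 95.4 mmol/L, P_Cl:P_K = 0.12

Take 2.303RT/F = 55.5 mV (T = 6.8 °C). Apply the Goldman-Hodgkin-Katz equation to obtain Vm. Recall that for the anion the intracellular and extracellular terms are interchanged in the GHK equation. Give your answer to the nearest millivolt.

-53 mV

Vm = 55.5 · log₁₀[(Σ P·[cation]ₒ + Σ P·[anion]ᵢ) / (Σ P·[cation]ᵢ + Σ P·[anion]ₒ)]
Numerator = 1×7.49 + 0.036×108 + 0.12×36.0 = 15.7
Denominator = 1×129 + 0.036×19.6 + 0.12×95.4 = 141.2
Vm = 55.5 · log₁₀(0.11121) = 55.5 × (-0.9538) = -52.94 mV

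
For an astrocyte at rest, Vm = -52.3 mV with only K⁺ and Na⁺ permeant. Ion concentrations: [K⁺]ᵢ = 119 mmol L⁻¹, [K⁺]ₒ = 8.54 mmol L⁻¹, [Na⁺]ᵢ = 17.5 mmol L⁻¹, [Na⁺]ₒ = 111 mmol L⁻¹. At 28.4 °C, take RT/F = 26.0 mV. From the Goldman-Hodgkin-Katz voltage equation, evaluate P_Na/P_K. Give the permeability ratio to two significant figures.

0.068

Let α = P_Na/P_K. GHK: Vm = 26.0·ln[(Kₒ + α·Naₒ)/(Kᵢ + α·Naᵢ)].
e^(Vm/26.0) = e^(-52.3/26.0) = 0.13378
So 0.13378·(Kᵢ + α·Naᵢ) = Kₒ + α·Naₒ → α = (0.13378·119.0 − 8.54) / (111.0 − 0.13378·17.5)
α = (15.92 − 8.54) / (111.0 − 2.341) = 7.38/108.7 = 0.06792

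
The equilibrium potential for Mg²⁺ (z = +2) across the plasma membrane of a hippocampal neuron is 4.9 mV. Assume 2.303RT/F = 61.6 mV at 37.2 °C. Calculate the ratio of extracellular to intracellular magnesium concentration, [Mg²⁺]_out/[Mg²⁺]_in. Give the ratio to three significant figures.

1.44

log₁₀([out]/[in]) = E·z/(61.6) = 4.9 × 2 / 61.6 = 0.1591
[out]/[in] = 10^(0.1591) = 1.442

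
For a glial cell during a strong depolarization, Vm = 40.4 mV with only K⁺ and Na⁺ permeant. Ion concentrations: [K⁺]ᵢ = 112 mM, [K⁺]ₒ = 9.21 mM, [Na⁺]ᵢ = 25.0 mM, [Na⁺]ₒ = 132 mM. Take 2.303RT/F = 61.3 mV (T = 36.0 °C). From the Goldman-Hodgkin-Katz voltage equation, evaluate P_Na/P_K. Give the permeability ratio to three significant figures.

Let α = P_Na/P_K. GHK: Vm = 61.3·log₁₀[(Kₒ + α·Naₒ)/(Kᵢ + α·Naᵢ)].
10^(Vm/61.3) = 10^(40.4/61.3) = 4.5609
So 4.5609·(Kᵢ + α·Naᵢ) = Kₒ + α·Naₒ → α = (4.5609·112.0 − 9.21) / (132.0 − 4.5609·25.0)
α = (510.8 − 9.21) / (132.0 − 114) = 501.6/17.98 = 27.9

27.9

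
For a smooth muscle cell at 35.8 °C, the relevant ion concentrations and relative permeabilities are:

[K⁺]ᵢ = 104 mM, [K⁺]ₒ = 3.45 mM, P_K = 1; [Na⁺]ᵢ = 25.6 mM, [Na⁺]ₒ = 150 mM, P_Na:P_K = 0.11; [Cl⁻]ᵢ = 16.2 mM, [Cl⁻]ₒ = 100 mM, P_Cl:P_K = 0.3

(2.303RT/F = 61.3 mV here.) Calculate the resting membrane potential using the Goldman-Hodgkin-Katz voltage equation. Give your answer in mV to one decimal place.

-45.5 mV

Vm = 61.3 · log₁₀[(Σ P·[cation]ₒ + Σ P·[anion]ᵢ) / (Σ P·[cation]ᵢ + Σ P·[anion]ₒ)]
Numerator = 1×3.45 + 0.11×150 + 0.3×16.2 = 24.81
Denominator = 1×104 + 0.11×25.6 + 0.3×100 = 136.8
Vm = 61.3 · log₁₀(0.18134) = 61.3 × (-0.7415) = -45.45 mV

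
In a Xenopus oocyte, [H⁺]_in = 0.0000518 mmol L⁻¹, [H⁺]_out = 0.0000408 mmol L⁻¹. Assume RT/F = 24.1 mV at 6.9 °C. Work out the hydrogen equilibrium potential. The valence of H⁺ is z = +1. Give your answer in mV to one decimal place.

E = (24.1/z) · ln([H⁺]_out/[H⁺]_in) with z = +1.
= (24.1/1) · ln(0.0000408/0.0000518) = 24.10 · ln(0.7876)
= 24.10 · (-0.2387) = -5.75 mV

-5.8 mV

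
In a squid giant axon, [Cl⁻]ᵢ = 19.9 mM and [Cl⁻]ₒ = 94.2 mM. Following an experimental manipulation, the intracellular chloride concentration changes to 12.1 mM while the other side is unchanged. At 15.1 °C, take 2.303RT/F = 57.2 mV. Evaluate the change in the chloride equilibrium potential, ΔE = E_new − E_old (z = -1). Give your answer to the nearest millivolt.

-12 mV

E_old = (57.2/-1)·log₁₀(94.2/19.9) = -38.62 mV
E_new = (57.2/-1)·log₁₀(94.2/12.1) = -50.98 mV
ΔE = -50.98 − (-38.62) = -12.36 mV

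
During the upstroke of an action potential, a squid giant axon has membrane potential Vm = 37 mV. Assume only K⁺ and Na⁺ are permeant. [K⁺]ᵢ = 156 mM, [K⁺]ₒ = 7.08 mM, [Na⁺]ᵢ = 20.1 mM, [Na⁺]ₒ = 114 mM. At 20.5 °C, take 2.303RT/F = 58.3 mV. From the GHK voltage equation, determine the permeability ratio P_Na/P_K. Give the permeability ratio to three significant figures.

Let α = P_Na/P_K. GHK: Vm = 58.3·log₁₀[(Kₒ + α·Naₒ)/(Kᵢ + α·Naᵢ)].
10^(Vm/58.3) = 10^(37.0/58.3) = 4.3117
So 4.3117·(Kᵢ + α·Naᵢ) = Kₒ + α·Naₒ → α = (4.3117·156.0 − 7.08) / (114.0 − 4.3117·20.1)
α = (672.6 − 7.08) / (114.0 − 86.67) = 665.5/27.33 = 24.35

24.3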